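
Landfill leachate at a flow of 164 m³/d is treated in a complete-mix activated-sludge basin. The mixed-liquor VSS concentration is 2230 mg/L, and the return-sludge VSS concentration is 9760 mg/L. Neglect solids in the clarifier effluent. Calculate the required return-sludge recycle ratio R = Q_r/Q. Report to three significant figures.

R ≈ 0.296

Solids balance on the clarifier gives (1+R)X = R·X_r, so R = X/(X_r − X) = 2230 / (9760 − 2230) = 0.2961.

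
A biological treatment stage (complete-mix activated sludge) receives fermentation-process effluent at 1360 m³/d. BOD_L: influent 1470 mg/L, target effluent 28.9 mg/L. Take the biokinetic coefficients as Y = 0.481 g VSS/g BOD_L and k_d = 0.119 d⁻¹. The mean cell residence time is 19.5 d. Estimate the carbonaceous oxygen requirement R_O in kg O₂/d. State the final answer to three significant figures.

R_O ≈ 1560 kg O₂/d

The observed yield is Y_obs = Y/(1 + k_d·θ_c) = 0.481 / (1 + 0.119 × 19.5) = 0.481 / 3.321 = 0.1449 g VSS per g BOD_L removed.
Mass of BOD_L removed per day: Q(S₀ − S) = 1360 × 1441 g/m³ = 1960 kg/d.
Biomass synthesised: P_X = Y_obs × 1960 = 283.9 kg VSS/d.
R_O = Q·(S₀ − S) − 1.42·P_X = 1960 − 1.42 × 283.9 = 1557 kg O₂/d.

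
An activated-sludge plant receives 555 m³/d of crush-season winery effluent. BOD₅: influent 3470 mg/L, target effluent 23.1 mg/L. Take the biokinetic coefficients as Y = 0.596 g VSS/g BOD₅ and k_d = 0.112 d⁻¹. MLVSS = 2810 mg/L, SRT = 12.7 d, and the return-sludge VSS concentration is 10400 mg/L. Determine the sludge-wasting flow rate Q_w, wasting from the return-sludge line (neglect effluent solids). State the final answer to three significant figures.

Q_w ≈ 45.3 m³/d

Rearranging the biomass balance for a CMAS with decay, V = Y·Q·ΔS·θ_c / [X·(1+k_d θ_c)] = 0.596 × 555 × (3470 − 23.1) × 12.7 / [2810 × (1 + 0.112 × 12.7)] = 1.45×10^7 / 6807 = 2127 m³.
Wasting from the return line (neglecting effluent solids): Q_w = V·X / (θ_c·X_r) = 2127 × 2810 / (12.7 × 10400) = 45.26 m³/d.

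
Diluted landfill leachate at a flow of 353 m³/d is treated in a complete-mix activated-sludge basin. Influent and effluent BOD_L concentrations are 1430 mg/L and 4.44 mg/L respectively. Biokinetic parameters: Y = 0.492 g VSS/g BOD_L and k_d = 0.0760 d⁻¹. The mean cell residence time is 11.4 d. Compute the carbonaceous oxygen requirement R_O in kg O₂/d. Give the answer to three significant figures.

Observed yield with endogenous decay: Y_obs = Y / (1 + k_d·θ_c) = 0.492 / (1 + 0.0760 × 11.4) = 0.492 / 1.866 = 0.2636 g VSS/g BOD_L.
ΔS = 1430 − 4.44 = 1426 mg/L, so the substrate removal rate is 353 × 1426/1000 = 503.2 kg BOD_L/d.
Net sludge production P_X = 0.2636 × 503.2 = 132.7 kg VSS/d.
R_O = Q·ΔS − 1.42 P_X = 503.2 − 188.4 = 314.9 kg O₂/d.

R_O ≈ 315 kg O₂/d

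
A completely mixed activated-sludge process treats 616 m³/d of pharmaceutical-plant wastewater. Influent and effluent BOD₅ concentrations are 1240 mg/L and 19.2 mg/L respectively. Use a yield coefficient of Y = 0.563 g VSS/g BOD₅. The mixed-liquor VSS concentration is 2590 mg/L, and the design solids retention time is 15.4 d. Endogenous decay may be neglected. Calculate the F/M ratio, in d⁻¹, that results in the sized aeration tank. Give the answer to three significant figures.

V·X = Y·Q·ΔS·θ_c gives V = 0.563 × 616 × (1240 − 19.2) × 15.4 / 2590 = 2517 m³.
F/M = Q·S₀ / (V·X) = 616 × 1240 / (2517 × 2590) = 0.1172 g BOD₅·(g VSS·d)⁻¹.

F/M ≈ 0.117 d⁻¹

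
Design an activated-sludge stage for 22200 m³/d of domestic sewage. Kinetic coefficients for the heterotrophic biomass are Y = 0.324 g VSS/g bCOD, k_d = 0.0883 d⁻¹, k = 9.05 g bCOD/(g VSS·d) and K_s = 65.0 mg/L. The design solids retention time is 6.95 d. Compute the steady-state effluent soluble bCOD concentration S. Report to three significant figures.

S ≈ 5.59 mg/L

For a completely mixed reactor with recycle the Lawrence–McCarty relation gives S = K_s·(1 + k_d·θ_c) / [θ_c·(Y·k − k_d) − 1] = 65.0 × (1 + 0.0883 × 6.95) / [6.95 × (0.324 × 9.05 − 0.0883) − 1] = 104.9 / 18.77 = 5.590 mg/L.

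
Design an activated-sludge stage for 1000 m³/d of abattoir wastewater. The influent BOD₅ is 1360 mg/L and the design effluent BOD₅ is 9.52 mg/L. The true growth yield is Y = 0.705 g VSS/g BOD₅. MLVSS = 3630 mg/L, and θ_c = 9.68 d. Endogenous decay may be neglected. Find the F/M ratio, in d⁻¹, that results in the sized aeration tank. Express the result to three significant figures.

V·X = Y·Q·ΔS·θ_c gives V = 0.705 × 1000 × (1360 − 9.52) × 9.68 / 3630 = 2539 m³.
F/M = applied load / biomass = Q·S₀/(V·X) = 1000 × 1360 / (2539 × 3630) = 0.1476 d⁻¹.

F/M ≈ 0.148 d⁻¹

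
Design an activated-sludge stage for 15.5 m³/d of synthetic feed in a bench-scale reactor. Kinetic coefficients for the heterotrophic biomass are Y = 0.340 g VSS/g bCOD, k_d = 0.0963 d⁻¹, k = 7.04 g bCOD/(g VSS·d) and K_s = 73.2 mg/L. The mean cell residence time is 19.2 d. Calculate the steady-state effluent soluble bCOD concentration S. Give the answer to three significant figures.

S ≈ 4.84 mg/L

From the Monod/SRT balance for a CMAS, S = K_s·(1+k_d θ_c)/[θ_c·(Y k − k_d) − 1] = 73.2 × (1 + 0.0963 × 19.2) / [19.2 × (0.340 × 7.04 − 0.0963) − 1] = 208.5 / 43.11 = 4.838 mg/L.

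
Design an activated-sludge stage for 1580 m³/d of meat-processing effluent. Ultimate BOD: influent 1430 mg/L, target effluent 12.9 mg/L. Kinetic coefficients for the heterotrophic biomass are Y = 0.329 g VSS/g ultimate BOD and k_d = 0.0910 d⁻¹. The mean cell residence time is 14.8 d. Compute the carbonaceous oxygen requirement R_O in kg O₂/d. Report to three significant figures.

Observed yield with endogenous decay: Y_obs = Y / (1 + k_d·θ_c) = 0.329 / (1 + 0.0910 × 14.8) = 0.329 / 2.347 = 0.1402 g VSS/g ultimate BOD.
Substrate removed = Q·(S₀ − S) = 1580 m³/d × (1430 − 12.9) g/m³ = 2.24×10^6 g/d = 2239 kg/d.
Net sludge production P_X = 0.1402 × 2239 = 313.9 kg VSS/d.
Carbonaceous O₂ demand = substrate oxidised − cell-mass equivalent = 2239 − 1.42 × 313.9 = 1793 kg O₂/d.

R_O ≈ 1790 kg O₂/d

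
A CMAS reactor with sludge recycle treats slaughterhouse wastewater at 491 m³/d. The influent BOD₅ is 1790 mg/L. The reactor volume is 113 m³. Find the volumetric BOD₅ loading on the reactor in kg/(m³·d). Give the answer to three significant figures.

L_v = Q S₀ / V = 491 × 1790 × 10⁻³ / 113.0 = 7.778 kg/(m³·d).

L_v ≈ 7.78 kg BOD₅/(m³·d)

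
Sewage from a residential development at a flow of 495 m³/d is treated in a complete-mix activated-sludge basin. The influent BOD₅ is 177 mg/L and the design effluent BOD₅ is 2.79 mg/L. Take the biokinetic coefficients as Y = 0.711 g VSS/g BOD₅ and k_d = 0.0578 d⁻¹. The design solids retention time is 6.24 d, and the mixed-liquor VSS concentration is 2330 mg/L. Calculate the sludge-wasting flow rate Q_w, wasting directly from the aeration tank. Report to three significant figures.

Q_w ≈ 19.3 m³/d

Rearranging the biomass balance for a CMAS with decay, V = Y·Q·ΔS·θ_c / [X·(1+k_d θ_c)] = 0.711 × 495 × (177 − 2.79) × 6.24 / [2330 × (1 + 0.0578 × 6.24)] = 3.83×10^5 / 3170 = 120.7 m³.
For wasting at MLVSS concentration, Q_w = V/θ_c = 120.7/6.24 = 19.34 m³/d.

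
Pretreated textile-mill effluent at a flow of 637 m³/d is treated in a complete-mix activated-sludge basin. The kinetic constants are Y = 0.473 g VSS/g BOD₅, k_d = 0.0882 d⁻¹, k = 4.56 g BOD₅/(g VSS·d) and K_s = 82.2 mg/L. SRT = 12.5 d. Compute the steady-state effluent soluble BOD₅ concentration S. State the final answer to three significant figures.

For a completely mixed reactor with recycle the Lawrence–McCarty relation gives S = K_s·(1 + k_d·θ_c) / [θ_c·(Y·k − k_d) − 1] = 82.2 × (1 + 0.0882 × 12.5) / [12.5 × (0.473 × 4.56 − 0.0882) − 1] = 172.8 / 24.86 = 6.952 mg/L.

S ≈ 6.95 mg/L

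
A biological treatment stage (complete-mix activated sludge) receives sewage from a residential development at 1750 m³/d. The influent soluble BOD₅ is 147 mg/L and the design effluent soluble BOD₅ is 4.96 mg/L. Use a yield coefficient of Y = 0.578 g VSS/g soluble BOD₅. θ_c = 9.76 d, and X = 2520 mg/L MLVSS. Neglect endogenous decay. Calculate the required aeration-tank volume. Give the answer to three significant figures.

Biomass mass balance (decay neglected): V·X = Y·Q·(S₀ − S)·θ_c, so V = 0.578 × 1750 × (147 − 4.96) × 9.76 / 2520 = 556.4 m³.

V ≈ 556 m³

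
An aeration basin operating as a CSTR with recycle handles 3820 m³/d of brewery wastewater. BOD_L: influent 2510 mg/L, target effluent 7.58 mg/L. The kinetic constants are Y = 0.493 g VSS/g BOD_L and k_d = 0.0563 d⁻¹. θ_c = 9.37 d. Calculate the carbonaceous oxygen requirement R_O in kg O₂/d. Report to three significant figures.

R_O ≈ 5180 kg O₂/d

The observed yield is Y_obs = Y/(1 + k_d·θ_c) = 0.493 / (1 + 0.0563 × 9.37) = 0.493 / 1.528 = 0.3227 g VSS per g BOD_L removed.
ΔS = 2510 − 7.58 = 2502 mg/L, so the substrate removal rate is 3820 × 2502/1000 = 9559 kg BOD_L/d.
P_X = Y_obs·Q·(S₀ − S) = 0.3227 × 9559 = 3085 kg VSS/d.
Carbonaceous O₂ demand = substrate oxidised − cell-mass equivalent = 9559 − 1.42 × 3085 = 5178 kg O₂/d.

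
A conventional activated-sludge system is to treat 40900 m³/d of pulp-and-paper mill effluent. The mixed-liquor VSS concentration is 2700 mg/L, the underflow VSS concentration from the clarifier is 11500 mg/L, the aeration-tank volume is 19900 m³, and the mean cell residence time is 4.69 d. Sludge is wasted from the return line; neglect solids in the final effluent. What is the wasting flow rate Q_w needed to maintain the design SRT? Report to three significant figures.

Q_w = (V·X)/(θ_c X_r) = 19900 × 2700 / (4.69 × 11500) = 996.2 m³/d.

Q_w ≈ 996 m³/d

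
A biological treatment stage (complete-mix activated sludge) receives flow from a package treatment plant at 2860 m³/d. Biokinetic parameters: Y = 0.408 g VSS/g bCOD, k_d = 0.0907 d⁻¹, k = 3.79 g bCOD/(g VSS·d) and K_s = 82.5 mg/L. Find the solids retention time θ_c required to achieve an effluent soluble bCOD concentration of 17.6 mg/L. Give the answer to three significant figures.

From 1/θ_c = Y·k·S/(K_s + S) − k_d: Y·k·S/(K_s+S) = 0.408 × 3.79 × 17.6 / (82.5 + 17.6) = 0.2719 d⁻¹.
Then 1/θ_c = μ − k_d = 0.2719 − 0.0907 = 0.1812 d⁻¹, giving θ_c = 5.519 d.

θ_c ≈ 5.52 d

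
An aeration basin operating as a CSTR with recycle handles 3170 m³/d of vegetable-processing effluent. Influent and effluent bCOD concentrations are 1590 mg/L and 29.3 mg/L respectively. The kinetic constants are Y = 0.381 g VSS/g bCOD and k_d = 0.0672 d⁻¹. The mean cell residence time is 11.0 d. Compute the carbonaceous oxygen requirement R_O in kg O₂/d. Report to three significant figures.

R_O ≈ 3410 kg O₂/d

Correct the yield for decay: Y_obs = Y/(1 + k_d θ_c) = 0.381 / (1 + 0.0672 × 11.0) = 0.381 / 1.739 = 0.2191.
ΔS = 1590 − 29.3 = 1561 mg/L, so the substrate removal rate is 3170 × 1561/1000 = 4947 kg bCOD/d.
P_X = Y_obs·Q·(S₀ − S) = 0.2191 × 4947 = 1084 kg VSS/d.
Carbonaceous O₂ demand = substrate oxidised − cell-mass equivalent = 4947 − 1.42 × 1084 = 3408 kg O₂/d.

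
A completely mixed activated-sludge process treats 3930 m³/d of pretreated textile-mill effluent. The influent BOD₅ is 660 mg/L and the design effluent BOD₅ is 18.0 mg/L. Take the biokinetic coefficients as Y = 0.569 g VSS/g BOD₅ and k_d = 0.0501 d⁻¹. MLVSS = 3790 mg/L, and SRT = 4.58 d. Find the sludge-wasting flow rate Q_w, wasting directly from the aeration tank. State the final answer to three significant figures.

Steady-state biomass mass balance: V·X·(1 + k_d·θ_c) = Y·Q·(S₀ − S)·θ_c, so V = 0.569 × 3930 × (660 − 18.0) × 4.58 / [3790 × (1 + 0.0501 × 4.58)] = 6.58×10^6 / 4660 = 1411 m³.
Wasting from the aeration tank: Q_w = V / θ_c = 1411 / 4.58 = 308.1 m³/d.

Q_w ≈ 308 m³/d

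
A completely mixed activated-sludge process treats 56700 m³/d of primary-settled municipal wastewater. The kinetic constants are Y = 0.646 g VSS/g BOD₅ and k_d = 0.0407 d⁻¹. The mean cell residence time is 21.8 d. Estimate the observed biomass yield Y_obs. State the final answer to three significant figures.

Y_obs ≈ 0.342 g VSS/g BOD₅

The observed yield is Y_obs = Y/(1 + k_d·θ_c) = 0.646 / (1 + 0.0407 × 21.8) = 0.646 / 1.887 = 0.3423 g VSS per g BOD₅ removed.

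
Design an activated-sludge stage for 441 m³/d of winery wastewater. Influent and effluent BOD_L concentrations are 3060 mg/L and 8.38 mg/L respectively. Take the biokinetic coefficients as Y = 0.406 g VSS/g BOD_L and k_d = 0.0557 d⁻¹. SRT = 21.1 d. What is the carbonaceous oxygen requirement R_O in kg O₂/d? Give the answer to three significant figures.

Correct the yield for decay: Y_obs = Y/(1 + k_d θ_c) = 0.406 / (1 + 0.0557 × 21.1) = 0.406 / 2.175 = 0.1866.
Mass of BOD_L removed per day: Q(S₀ − S) = 441 × 3052 g/m³ = 1346 kg/d.
P_X = Y_obs·Q·(S₀ − S) = 0.1866 × 1346 = 251.2 kg VSS/d.
Carbonaceous O₂ demand = substrate oxidised − cell-mass equivalent = 1346 − 1.42 × 251.2 = 989.1 kg O₂/d.

R_O ≈ 989 kg O₂/d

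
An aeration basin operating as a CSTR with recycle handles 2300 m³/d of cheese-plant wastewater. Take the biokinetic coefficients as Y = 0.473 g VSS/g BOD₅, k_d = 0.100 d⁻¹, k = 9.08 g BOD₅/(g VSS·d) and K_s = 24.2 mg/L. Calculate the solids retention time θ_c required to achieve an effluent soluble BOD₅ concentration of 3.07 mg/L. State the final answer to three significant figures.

θ_c ≈ 2.61 d

From 1/θ_c = Y·k·S/(K_s + S) − k_d: Y·k·S/(K_s+S) = 0.473 × 9.08 × 3.07 / (24.2 + 3.07) = 0.4835 d⁻¹.
1/θ_c = 0.4835 − 0.100 = 0.3835 d⁻¹, so θ_c = 2.608 d.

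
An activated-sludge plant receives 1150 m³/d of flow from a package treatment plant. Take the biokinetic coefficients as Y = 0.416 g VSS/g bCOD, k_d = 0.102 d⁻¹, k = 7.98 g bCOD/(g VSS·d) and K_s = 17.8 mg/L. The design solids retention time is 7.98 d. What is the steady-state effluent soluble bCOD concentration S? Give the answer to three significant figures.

S ≈ 1.31 mg/L

For a completely mixed reactor with recycle the Lawrence–McCarty relation gives S = K_s·(1 + k_d·θ_c) / [θ_c·(Y·k − k_d) − 1] = 17.8 × (1 + 0.102 × 7.98) / [7.98 × (0.416 × 7.98 − 0.102) − 1] = 32.29 / 24.68 = 1.308 mg/L.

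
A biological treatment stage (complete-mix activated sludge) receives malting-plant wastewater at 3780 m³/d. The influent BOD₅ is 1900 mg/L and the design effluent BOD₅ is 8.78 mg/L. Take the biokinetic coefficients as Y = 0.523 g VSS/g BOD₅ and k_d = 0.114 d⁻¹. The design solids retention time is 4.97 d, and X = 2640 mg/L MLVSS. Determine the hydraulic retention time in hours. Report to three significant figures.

From the SRT design equation V = Y Q (S₀−S) θ_c / [X (1 + k_d θ_c)] = 0.523 × 3780 × (1900 − 8.78) × 4.97 / [2640 × (1 + 0.114 × 4.97)] = 1.86×10^7 / 4136 = 4493 m³.
HRT = V/Q = 4493 m³ / 3780 m³·d⁻¹ = 1.189 d × 24 = 28.53 h.

τ ≈ 28.5 h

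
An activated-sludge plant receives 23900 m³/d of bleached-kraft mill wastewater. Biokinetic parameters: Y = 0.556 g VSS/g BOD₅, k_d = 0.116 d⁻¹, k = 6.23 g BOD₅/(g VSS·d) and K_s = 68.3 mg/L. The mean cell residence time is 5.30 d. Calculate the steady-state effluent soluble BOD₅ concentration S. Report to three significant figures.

S ≈ 6.59 mg/L

For a completely mixed reactor with recycle the Lawrence–McCarty relation gives S = K_s·(1 + k_d·θ_c) / [θ_c·(Y·k − k_d) − 1] = 68.3 × (1 + 0.116 × 5.30) / [5.30 × (0.556 × 6.23 − 0.116) − 1] = 110.3 / 16.74 = 6.587 mg/L.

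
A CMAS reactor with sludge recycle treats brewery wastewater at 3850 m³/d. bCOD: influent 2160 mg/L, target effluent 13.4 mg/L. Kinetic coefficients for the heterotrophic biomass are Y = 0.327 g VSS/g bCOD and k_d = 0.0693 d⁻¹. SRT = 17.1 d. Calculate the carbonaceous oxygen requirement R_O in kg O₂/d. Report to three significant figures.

R_O ≈ 6510 kg O₂/d

Observed yield with endogenous decay: Y_obs = Y / (1 + k_d·θ_c) = 0.327 / (1 + 0.0693 × 17.1) = 0.327 / 2.185 = 0.1497 g VSS/g bCOD.
Q·(S₀ − S) = 3850 × (2160 − 13.4) × 10⁻³ = 8264 kg/d removed.
Net sludge production P_X = 0.1497 × 8264 = 1237 kg VSS/d.
R_O = Q·(S₀ − S) − 1.42·P_X = 8264 − 1.42 × 1237 = 6508 kg O₂/d.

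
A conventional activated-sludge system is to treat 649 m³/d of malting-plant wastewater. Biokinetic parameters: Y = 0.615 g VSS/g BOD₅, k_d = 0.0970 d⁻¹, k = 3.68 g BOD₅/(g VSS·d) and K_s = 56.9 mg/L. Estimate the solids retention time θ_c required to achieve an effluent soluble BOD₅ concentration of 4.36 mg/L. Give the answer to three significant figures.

At the target effluent, Y k S/(K_s+S) = 0.615×3.68×4.36/61.26 = 0.1611 d⁻¹.
1/θ_c = 0.1611 − 0.0970 = 0.06408 d⁻¹, so θ_c = 15.61 d.

θ_c ≈ 15.6 d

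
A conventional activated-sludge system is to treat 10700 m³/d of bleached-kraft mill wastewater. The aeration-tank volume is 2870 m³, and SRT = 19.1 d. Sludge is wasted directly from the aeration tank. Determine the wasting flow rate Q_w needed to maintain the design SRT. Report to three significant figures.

Wasting from the aeration tank: Q_w = V / θ_c = 2870 / 19.1 = 150.3 m³/d.

Q_w ≈ 150 m³/d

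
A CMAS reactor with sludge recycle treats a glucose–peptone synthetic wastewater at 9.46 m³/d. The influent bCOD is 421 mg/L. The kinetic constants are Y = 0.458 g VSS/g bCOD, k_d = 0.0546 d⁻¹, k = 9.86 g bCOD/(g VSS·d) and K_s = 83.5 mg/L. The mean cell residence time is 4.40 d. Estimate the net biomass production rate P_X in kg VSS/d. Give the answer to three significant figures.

Effluent substrate depends only on kinetics and SRT: S = K_s(1 + k_d θ_c) / [θ_c(Yk − k_d) − 1] = 83.5 × (1 + 0.0546 × 4.40) / [4.40 × (0.458 × 9.86 − 0.0546) − 1] = 103.6 / 18.63 = 5.559 mg/L.
Observed yield with endogenous decay: Y_obs = Y / (1 + k_d·θ_c) = 0.458 / (1 + 0.0546 × 4.40) = 0.458 / 1.240 = 0.3693 g VSS/g bCOD.
Q·(S₀ − S) = 9.46 × (421 − 5.56) × 10⁻³ = 3.930 kg/d removed.
Biomass produced: P_X = Y_obs·Q·ΔS = 0.3693 × 3.930 ≈ 1.451 kg VSS/d.

P_X ≈ 1.45 kg VSS/d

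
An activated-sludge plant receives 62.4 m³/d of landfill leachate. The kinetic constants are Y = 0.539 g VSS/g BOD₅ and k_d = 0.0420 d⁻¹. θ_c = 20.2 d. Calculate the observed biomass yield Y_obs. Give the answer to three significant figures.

Observed yield with endogenous decay: Y_obs = Y / (1 + k_d·θ_c) = 0.539 / (1 + 0.0420 × 20.2) = 0.539 / 1.848 = 0.2916 g VSS/g BOD₅.

Y_obs ≈ 0.292 g VSS/g BOD₅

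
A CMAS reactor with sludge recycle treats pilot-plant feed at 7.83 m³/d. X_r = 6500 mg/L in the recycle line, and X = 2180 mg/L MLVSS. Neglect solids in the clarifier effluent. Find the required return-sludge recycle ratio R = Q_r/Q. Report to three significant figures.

R ≈ 0.505

R = Q_r/Q = X/(X_r − X) = 2180 / (6500 − 2180) = 0.5046.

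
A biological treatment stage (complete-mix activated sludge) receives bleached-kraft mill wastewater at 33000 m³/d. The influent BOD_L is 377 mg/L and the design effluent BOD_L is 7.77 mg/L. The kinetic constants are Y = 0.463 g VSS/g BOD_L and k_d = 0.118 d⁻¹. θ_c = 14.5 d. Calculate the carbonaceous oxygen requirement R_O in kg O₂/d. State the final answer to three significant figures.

R_O ≈ 9230 kg O₂/d

Y_obs = Y / (1 + k_d θ_c) = 0.463 / (1 + 0.118 × 14.5) = 0.463 / 2.711 = 0.1708.
Mass of BOD_L removed per day: Q(S₀ − S) = 33000 × 369.2 g/m³ = 12185 kg/d.
Biomass synthesised: P_X = Y_obs × 12185 = 2081 kg VSS/d.
Carbonaceous O₂ demand = substrate oxidised − cell-mass equivalent = 12185 − 1.42 × 2081 = 9230 kg O₂/d.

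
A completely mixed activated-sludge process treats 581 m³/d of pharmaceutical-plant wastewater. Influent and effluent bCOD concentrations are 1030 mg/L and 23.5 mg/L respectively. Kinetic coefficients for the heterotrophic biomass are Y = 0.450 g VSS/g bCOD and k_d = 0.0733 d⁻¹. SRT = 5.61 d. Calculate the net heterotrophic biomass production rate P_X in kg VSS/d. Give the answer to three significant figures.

The observed yield is Y_obs = Y/(1 + k_d·θ_c) = 0.450 / (1 + 0.0733 × 5.61) = 0.450 / 1.411 = 0.3189 g VSS per g bCOD removed.
Mass of bCOD removed per day: Q(S₀ − S) = 581 × 1006 g/m³ = 584.8 kg/d.
Biomass produced: P_X = Y_obs·Q·ΔS = 0.3189 × 584.8 ≈ 186.5 kg VSS/d.

P_X ≈ 186 kg VSS/d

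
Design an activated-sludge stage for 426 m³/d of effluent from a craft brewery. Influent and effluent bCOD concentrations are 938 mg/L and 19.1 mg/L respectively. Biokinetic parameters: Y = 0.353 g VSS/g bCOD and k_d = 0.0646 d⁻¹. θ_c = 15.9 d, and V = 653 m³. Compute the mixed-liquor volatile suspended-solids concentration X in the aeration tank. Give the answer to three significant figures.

X ≈ 1660 mg/L

From V·X·(1 + k_d·θ_c) = Y·Q·(S₀ − S)·θ_c: X = 0.353 × 426 × (938 − 19.1) × 15.9 / [653 × (1 + 0.0646 × 15.9)] = 1660 mg/L.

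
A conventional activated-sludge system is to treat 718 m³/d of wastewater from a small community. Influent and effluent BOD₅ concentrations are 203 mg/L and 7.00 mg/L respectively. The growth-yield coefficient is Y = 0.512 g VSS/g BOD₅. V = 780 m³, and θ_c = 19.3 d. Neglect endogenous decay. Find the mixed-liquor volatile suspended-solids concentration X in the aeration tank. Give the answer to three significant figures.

X ≈ 1780 mg/L

X = Y·Q·ΔS·θ_c / V = 0.512 × 718 × (203 − 7.00) × 19.3 / 780 = 1783 mg/L.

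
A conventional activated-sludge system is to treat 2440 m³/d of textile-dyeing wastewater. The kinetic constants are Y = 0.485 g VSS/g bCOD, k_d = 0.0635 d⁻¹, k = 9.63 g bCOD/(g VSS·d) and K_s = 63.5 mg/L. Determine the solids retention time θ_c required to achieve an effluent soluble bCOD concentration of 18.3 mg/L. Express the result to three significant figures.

Specific growth rate at S = 18.3 mg/L: μ = YkS/(K_s+S) = 0.485·9.63·18.3/(63.5+18.3) = 1.045 d⁻¹.
1/θ_c = 1.045 − 0.0635 = 0.9814 d⁻¹, so θ_c = 1.019 d.

θ_c ≈ 1.02 d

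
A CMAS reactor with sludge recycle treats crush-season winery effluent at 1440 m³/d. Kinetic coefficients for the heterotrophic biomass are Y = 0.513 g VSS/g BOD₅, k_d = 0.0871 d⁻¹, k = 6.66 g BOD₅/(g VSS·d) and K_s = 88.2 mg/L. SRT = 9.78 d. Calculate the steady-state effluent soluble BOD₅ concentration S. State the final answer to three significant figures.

Effluent substrate depends only on kinetics and SRT: S = K_s(1 + k_d θ_c) / [θ_c(Yk − k_d) − 1] = 88.2 × (1 + 0.0871 × 9.78) / [9.78 × (0.513 × 6.66 − 0.0871) − 1] = 163.3 / 31.56 = 5.175 mg/L.

S ≈ 5.17 mg/L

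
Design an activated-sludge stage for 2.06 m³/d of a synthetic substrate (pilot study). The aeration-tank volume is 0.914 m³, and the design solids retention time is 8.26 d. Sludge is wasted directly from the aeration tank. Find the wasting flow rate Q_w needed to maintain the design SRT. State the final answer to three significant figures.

Q_w ≈ 0.111 m³/d

For wasting at MLVSS concentration, Q_w = V/θ_c = 0.9140/8.26 = 0.1107 m³/d.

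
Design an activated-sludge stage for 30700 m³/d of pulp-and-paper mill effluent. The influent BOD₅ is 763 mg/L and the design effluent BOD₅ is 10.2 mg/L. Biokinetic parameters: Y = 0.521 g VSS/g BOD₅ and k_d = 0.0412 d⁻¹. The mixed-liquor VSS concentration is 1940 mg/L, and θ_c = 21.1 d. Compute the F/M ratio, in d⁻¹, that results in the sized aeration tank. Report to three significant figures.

F/M ≈ 0.172 d⁻¹

Steady-state biomass mass balance: V·X·(1 + k_d·θ_c) = Y·Q·(S₀ − S)·θ_c, so V = 0.521 × 30700 × (763 − 10.2) × 21.1 / [1940 × (1 + 0.0412 × 21.1)] = 2.54×10^8 / 3626 = 70057 m³.
Food-to-microorganism ratio F/M = Q S₀ / (V X) = 30700 × 763 / (70057 × 1940) = 0.1723 d⁻¹.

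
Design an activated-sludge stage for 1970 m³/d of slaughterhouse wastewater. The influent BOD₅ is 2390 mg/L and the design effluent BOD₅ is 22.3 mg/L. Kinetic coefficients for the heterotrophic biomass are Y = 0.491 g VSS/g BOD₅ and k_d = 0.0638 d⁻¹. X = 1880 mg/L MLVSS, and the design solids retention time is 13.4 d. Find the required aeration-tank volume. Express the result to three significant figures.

V ≈ 8800 m³

From the SRT design equation V = Y Q (S₀−S) θ_c / [X (1 + k_d θ_c)] = 0.491 × 1970 × (2390 − 22.3) × 13.4 / [1880 × (1 + 0.0638 × 13.4)] = 3.07×10^7 / 3487 = 8800 m³.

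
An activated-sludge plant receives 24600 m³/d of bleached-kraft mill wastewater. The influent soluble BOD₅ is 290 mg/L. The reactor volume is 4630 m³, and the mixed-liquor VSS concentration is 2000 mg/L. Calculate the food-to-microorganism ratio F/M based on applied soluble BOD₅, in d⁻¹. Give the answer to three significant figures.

F/M = applied load / biomass = Q·S₀/(V·X) = 24600 × 290 / (4630 × 2000) = 0.7704 d⁻¹.

F/M ≈ 0.770 d⁻¹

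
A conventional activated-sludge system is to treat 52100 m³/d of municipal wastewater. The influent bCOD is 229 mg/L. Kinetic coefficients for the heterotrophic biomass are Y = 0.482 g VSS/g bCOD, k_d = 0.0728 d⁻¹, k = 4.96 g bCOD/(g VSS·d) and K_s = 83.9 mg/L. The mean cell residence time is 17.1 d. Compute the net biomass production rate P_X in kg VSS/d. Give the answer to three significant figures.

Effluent substrate depends only on kinetics and SRT: S = K_s(1 + k_d θ_c) / [θ_c(Yk − k_d) − 1] = 83.9 × (1 + 0.0728 × 17.1) / [17.1 × (0.482 × 4.96 − 0.0728) − 1] = 188.3 / 38.64 = 4.875 mg/L.
The observed yield is Y_obs = Y/(1 + k_d·θ_c) = 0.482 / (1 + 0.0728 × 17.1) = 0.482 / 2.245 = 0.2147 g VSS per g bCOD removed.
Mass of bCOD removed per day: Q(S₀ − S) = 52100 × 224.1 g/m³ = 11677 kg/d.
P_X = Y_obs · Q(S₀ − S) = 0.2147 × 11677 = 2507 kg VSS/d.

P_X ≈ 2510 kg VSS/d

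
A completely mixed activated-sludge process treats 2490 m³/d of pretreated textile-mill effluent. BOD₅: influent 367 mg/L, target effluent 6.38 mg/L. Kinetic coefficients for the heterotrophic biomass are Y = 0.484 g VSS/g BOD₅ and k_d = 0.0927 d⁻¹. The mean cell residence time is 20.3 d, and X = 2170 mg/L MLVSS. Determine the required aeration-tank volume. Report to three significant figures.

Rearranging the biomass balance for a CMAS with decay, V = Y·Q·ΔS·θ_c / [X·(1+k_d θ_c)] = 0.484 × 2490 × (367 − 6.38) × 20.3 / [2170 × (1 + 0.0927 × 20.3)] = 8.82×10^6 / 6254 = 1411 m³.

V ≈ 1410 m³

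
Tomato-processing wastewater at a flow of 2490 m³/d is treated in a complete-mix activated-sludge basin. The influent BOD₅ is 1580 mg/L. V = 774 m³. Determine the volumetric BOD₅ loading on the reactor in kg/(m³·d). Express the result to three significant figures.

L_v = Q S₀ / V = 2490 × 1580 × 10⁻³ / 774.0 = 5.083 kg/(m³·d).

L_v ≈ 5.08 kg BOD₅/(m³·d)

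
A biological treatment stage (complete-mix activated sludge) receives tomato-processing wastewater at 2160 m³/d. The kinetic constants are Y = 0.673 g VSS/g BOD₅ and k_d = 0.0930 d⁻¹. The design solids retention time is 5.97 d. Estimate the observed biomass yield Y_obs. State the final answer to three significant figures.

Y_obs ≈ 0.433 g VSS/g BOD₅

Correct the yield for decay: Y_obs = Y/(1 + k_d θ_c) = 0.673 / (1 + 0.0930 × 5.97) = 0.673 / 1.555 = 0.4327.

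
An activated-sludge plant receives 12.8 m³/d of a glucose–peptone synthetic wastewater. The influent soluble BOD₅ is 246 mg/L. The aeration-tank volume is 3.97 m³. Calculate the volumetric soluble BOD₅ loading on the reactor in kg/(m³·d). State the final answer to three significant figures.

Volumetric loading L_v = Q·S₀ / V = 12.8 × 246 g/m³ / 3.970 m³ = 793.1 g/(m³·d) = 0.7931 kg soluble BOD₅/(m³·d).

L_v ≈ 0.793 kg soluble BOD₅/(m³·d)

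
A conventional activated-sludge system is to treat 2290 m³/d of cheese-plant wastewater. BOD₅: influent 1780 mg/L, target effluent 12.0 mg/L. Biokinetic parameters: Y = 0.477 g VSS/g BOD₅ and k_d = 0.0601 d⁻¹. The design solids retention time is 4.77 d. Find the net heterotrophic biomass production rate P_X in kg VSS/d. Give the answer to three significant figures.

P_X ≈ 1500 kg VSS/d

Correct the yield for decay: Y_obs = Y/(1 + k_d θ_c) = 0.477 / (1 + 0.0601 × 4.77) = 0.477 / 1.287 = 0.3707.
Mass of BOD₅ removed per day: Q(S₀ − S) = 2290 × 1768 g/m³ = 4049 kg/d.
Net biomass production P_X = Y_obs × Q·(S₀ − S) = 0.3707 × 4049 = 1501 kg VSS/d.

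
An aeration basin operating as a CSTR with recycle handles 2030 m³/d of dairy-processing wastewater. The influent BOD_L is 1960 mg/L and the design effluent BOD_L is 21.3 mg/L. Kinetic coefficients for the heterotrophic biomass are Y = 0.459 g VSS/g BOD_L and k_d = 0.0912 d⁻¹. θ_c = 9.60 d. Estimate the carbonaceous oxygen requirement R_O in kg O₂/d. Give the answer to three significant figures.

R_O ≈ 2570 kg O₂/d

Correct the yield for decay: Y_obs = Y/(1 + k_d θ_c) = 0.459 / (1 + 0.0912 × 9.60) = 0.459 / 1.876 = 0.2447.
Q·(S₀ − S) = 2030 × (1960 − 21.3) × 10⁻³ = 3936 kg/d removed.
Biomass synthesised: P_X = Y_obs × 3936 = 963.2 kg VSS/d.
Carbonaceous O₂ demand = substrate oxidised − cell-mass equivalent = 3936 − 1.42 × 963.2 = 2568 kg O₂/d.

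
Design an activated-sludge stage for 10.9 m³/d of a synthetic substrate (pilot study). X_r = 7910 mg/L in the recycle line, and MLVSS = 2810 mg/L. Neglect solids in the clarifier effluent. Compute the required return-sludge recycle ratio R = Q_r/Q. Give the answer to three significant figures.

R = Q_r/Q = X/(X_r − X) = 2810 / (7910 − 2810) = 0.5510.

R ≈ 0.551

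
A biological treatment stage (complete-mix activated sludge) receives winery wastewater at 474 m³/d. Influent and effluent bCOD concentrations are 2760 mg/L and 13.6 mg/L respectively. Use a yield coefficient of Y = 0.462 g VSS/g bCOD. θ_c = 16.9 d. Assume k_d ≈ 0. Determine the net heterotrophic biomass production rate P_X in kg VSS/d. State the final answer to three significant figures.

P_X ≈ 601 kg VSS/d

No decay correction is needed, so Y_obs = Y = 0.462.
Substrate removed = Q·(S₀ − S) = 474 m³/d × (2760 − 13.6) g/m³ = 1.3×10^6 g/d = 1302 kg/d.
Biomass produced: P_X = Y_obs·Q·ΔS = 0.4620 × 1302 ≈ 601.4 kg VSS/d.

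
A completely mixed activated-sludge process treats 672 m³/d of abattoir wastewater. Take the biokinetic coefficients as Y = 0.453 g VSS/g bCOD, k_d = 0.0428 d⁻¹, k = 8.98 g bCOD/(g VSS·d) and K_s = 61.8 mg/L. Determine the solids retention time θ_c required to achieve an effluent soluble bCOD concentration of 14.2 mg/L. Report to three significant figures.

θ_c ≈ 1.39 d

At the target effluent, Y k S/(K_s+S) = 0.453×8.98×14.2/76.00 = 0.7601 d⁻¹.
θ_c = 1/(μ − k_d) = 1/(0.7601 − 0.0428) = 1/0.7173 = 1.394 d.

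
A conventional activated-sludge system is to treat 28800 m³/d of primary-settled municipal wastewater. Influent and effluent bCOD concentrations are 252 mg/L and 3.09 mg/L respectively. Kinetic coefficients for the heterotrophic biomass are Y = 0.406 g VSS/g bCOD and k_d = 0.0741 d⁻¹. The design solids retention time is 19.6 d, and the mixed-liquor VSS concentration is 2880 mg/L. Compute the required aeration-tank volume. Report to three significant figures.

Rearranging the biomass balance for a CMAS with decay, V = Y·Q·ΔS·θ_c / [X·(1+k_d θ_c)] = 0.406 × 28800 × (252 − 3.09) × 19.6 / [2880 × (1 + 0.0741 × 19.6)] = 5.7×10^7 / 7063 = 8077 m³.

V ≈ 8080 m³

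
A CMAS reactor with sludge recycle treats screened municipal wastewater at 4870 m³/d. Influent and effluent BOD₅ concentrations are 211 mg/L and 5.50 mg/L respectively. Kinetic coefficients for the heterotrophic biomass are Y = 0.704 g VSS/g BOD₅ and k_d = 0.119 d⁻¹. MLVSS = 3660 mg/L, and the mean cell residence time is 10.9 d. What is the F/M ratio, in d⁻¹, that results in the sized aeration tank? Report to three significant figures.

F/M ≈ 0.307 d⁻¹

From the SRT design equation V = Y Q (S₀−S) θ_c / [X (1 + k_d θ_c)] = 0.704 × 4870 × (211 − 5.50) × 10.9 / [3660 × (1 + 0.119 × 10.9)] = 7.68×10^6 / 8407 = 913.4 m³.
Food-to-microorganism ratio F/M = Q S₀ / (V X) = 4870 × 211 / (913.4 × 3660) = 0.3074 d⁻¹.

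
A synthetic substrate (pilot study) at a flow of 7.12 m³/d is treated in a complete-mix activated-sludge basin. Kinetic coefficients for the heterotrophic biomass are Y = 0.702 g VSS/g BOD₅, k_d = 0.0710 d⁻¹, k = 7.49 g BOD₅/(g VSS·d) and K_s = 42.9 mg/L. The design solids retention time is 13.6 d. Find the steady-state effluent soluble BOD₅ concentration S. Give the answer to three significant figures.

For a completely mixed reactor with recycle the Lawrence–McCarty relation gives S = K_s·(1 + k_d·θ_c) / [θ_c·(Y·k − k_d) − 1] = 42.9 × (1 + 0.0710 × 13.6) / [13.6 × (0.702 × 7.49 − 0.0710) − 1] = 84.32 / 69.54 = 1.213 mg/L.

S ≈ 1.21 mg/L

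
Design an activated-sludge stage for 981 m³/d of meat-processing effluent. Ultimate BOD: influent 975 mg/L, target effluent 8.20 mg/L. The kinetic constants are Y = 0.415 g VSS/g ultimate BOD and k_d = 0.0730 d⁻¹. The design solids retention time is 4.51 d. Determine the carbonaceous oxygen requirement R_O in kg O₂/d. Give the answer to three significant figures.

R_O ≈ 528 kg O₂/d

Correct the yield for decay: Y_obs = Y/(1 + k_d θ_c) = 0.415 / (1 + 0.0730 × 4.51) = 0.415 / 1.329 = 0.3122.
Q·(S₀ − S) = 981 × (975 − 8.20) × 10⁻³ = 948.4 kg/d removed.
P_X = Y_obs·Q·(S₀ − S) = 0.3122 × 948.4 = 296.1 kg VSS/d.
Carbonaceous O₂ demand = substrate oxidised − cell-mass equivalent = 948.4 − 1.42 × 296.1 = 528.0 kg O₂/d.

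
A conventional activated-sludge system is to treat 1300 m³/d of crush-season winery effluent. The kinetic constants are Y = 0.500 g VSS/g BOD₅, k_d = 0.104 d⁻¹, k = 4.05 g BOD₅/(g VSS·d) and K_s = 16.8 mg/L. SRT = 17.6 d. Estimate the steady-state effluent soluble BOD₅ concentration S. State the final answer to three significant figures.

For a completely mixed reactor with recycle the Lawrence–McCarty relation gives S = K_s·(1 + k_d·θ_c) / [θ_c·(Y·k − k_d) − 1] = 16.8 × (1 + 0.104 × 17.6) / [17.6 × (0.500 × 4.05 − 0.104) − 1] = 47.55 / 32.81 = 1.449 mg/L.

S ≈ 1.45 mg/L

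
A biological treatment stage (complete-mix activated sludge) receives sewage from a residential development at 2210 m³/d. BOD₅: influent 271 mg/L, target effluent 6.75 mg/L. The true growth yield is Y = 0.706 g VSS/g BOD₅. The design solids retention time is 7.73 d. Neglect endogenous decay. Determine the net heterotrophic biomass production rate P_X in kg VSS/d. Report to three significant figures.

Since k_d ≈ 0, Y_obs = Y = 0.706 g VSS/g BOD₅.
Mass of BOD₅ removed per day: Q(S₀ − S) = 2210 × 264.2 g/m³ = 584.0 kg/d.
P_X = Y_obs · Q(S₀ − S) = 0.7060 × 584.0 = 412.3 kg VSS/d.

P_X ≈ 412 kg VSS/d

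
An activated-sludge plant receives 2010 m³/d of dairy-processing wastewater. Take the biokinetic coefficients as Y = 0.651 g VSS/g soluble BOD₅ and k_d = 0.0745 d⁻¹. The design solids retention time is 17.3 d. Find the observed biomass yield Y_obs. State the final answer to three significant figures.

Observed yield with endogenous decay: Y_obs = Y / (1 + k_d·θ_c) = 0.651 / (1 + 0.0745 × 17.3) = 0.651 / 2.289 = 0.2844 g VSS/g soluble BOD₅.

Y_obs ≈ 0.284 g VSS/g soluble BOD₅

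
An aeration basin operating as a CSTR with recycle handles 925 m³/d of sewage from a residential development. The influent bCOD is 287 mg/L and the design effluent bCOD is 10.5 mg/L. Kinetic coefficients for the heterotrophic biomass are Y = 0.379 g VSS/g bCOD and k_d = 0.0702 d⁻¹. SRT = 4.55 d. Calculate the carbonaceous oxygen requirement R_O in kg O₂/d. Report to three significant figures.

R_O ≈ 151 kg O₂/d

Y_obs = Y / (1 + k_d θ_c) = 0.379 / (1 + 0.0702 × 4.55) = 0.379 / 1.319 = 0.2872.
Q·(S₀ − S) = 925 × (287 − 10.5) × 10⁻³ = 255.8 kg/d removed.
Net sludge production P_X = 0.2872 × 255.8 = 73.47 kg VSS/d.
Carbonaceous O₂ demand = substrate oxidised − cell-mass equivalent = 255.8 − 1.42 × 73.47 = 151.4 kg O₂/d.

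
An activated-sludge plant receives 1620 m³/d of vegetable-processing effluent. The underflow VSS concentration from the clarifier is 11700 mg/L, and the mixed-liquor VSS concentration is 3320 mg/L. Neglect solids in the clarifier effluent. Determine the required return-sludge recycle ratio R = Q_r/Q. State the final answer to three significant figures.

R = Q_r/Q = X/(X_r − X) = 3320 / (11700 − 3320) = 0.3962.

R ≈ 0.396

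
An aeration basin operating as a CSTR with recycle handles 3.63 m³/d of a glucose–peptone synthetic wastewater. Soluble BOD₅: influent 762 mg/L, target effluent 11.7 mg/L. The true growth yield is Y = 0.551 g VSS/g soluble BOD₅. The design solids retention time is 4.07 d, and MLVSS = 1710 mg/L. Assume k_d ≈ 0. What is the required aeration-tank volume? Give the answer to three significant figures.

Biomass mass balance (decay neglected): V·X = Y·Q·(S₀ − S)·θ_c, so V = 0.551 × 3.63 × (762 − 11.7) × 4.07 / 1710 = 3.572 m³.

V ≈ 3.57 m³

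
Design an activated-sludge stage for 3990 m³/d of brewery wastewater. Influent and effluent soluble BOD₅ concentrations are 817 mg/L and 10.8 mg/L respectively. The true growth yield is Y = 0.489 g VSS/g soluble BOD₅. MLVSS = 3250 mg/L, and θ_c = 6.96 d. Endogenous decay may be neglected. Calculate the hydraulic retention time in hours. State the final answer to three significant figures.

τ ≈ 20.3 h

With k_d = 0 the design equation reduces to V = Y Q (S₀−S) θ_c / X = 0.489 × 3990 × (817 − 10.8) × 6.96 / 3250 = 3369 m³.
Hydraulic retention time τ = V/Q = 3369 / 3990 = 0.8443 d = 20.26 h.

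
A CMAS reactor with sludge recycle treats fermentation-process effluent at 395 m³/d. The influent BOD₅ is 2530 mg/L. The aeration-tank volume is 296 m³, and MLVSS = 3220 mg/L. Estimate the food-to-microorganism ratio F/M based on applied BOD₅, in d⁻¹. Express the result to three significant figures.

F/M ≈ 1.05 d⁻¹

F/M = applied load / biomass = Q·S₀/(V·X) = 395 × 2530 / (296.0 × 3220) = 1.049 d⁻¹.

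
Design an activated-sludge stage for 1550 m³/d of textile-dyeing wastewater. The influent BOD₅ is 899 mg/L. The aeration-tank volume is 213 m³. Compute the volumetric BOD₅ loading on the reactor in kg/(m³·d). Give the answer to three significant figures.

L_v ≈ 6.54 kg BOD₅/(m³·d)

Applied BOD₅ load per unit volume = Q·S₀/V = (1550 × 899/1000)/213.0 = 6.542 kg BOD₅·m⁻³·d⁻¹.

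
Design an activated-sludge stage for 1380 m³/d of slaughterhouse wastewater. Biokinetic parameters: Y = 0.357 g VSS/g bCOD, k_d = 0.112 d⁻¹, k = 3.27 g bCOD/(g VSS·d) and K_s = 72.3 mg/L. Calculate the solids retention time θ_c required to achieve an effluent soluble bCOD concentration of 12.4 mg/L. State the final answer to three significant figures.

θ_c ≈ 17.0 d

Specific growth rate at S = 12.4 mg/L: μ = YkS/(K_s+S) = 0.357·3.27·12.4/(72.3+12.4) = 0.1709 d⁻¹.
θ_c = 1/(μ − k_d) = 1/(0.1709 − 0.112) = 1/0.05890 = 16.98 d.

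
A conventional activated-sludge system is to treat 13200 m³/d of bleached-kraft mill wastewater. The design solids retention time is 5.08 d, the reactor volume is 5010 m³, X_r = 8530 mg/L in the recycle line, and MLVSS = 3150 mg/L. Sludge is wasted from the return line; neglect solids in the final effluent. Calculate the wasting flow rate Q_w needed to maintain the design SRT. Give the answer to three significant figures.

Q_w = (V·X)/(θ_c X_r) = 5010 × 3150 / (5.08 × 8530) = 364.2 m³/d.

Q_w ≈ 364 m³/d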